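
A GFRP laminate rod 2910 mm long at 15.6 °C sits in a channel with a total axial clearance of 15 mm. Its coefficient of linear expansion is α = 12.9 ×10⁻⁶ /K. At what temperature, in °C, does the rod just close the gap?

α·L₀·ΔT = 15.0 mm ⇒ ΔT = 15.0 / (12.9×10⁻⁶ × 2910.0) = 399.6 K.
T = 15.6 + 399.6 = 415.2 °C.

415 °C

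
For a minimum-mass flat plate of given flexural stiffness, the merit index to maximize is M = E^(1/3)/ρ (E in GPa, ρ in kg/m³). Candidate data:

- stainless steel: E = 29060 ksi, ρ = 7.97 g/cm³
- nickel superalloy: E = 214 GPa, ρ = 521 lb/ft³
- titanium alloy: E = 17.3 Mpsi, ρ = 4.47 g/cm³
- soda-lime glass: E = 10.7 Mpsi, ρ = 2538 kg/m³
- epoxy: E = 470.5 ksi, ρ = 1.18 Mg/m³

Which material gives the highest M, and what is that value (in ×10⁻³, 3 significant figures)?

soda-lime glass, M = 1.65×10⁻³

Convert each candidate to consistent units, then evaluate M:
  stainless steel: E = 200.4 GPa, ρ = 7970 kg/m³
  nickel superalloy: E = 214.0 GPa, ρ = 8346 kg/m³
  titanium alloy: E = 119.3 GPa, ρ = 4470 kg/m³
  soda-lime glass: E = 73.77 GPa, ρ = 2538 kg/m³
  epoxy: E = 3.244 GPa, ρ = 1180 kg/m³
  soda-lime glass: M = 1.65×10⁻³
  epoxy: M = 1.25×10⁻³
  titanium alloy: M = 1.10×10⁻³
  stainless steel: M = 0.734×10⁻³
  nickel superalloy: M = 0.717×10⁻³
Highest index: soda-lime glass.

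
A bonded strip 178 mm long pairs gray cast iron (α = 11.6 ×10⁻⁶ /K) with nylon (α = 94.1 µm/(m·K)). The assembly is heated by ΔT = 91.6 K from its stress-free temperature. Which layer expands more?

α(gray cast iron) = 11.6×10⁻⁶/K vs α(nylon) = 94.1×10⁻⁶/K.
Higher α expands more for the same ΔT: nylon.

nylon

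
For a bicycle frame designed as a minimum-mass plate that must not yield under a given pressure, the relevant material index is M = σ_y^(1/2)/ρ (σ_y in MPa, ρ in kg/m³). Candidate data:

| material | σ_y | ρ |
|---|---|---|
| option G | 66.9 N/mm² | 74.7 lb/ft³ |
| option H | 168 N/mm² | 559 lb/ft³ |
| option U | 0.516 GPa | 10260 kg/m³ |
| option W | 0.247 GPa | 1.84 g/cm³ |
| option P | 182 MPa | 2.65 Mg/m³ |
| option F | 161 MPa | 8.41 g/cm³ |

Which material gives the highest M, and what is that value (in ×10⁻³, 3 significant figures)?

option W, M = 8.54×10⁻³

After converting to SI:
  option G: σ_y = 66.90 MPa, ρ = 1197 kg/m³
  option H: σ_y = 168.0 MPa, ρ = 8954 kg/m³
  option U: σ_y = 516.0 MPa, ρ = 10260 kg/m³
  option W: σ_y = 247.0 MPa, ρ = 1840 kg/m³
  option P: σ_y = 182.0 MPa, ρ = 2650 kg/m³
  option F: σ_y = 161.0 MPa, ρ = 8410 kg/m³
  option W: M = 8.54×10⁻³
  option G: M = 6.84×10⁻³
  option P: M = 5.09×10⁻³
  option U: M = 2.21×10⁻³
  option F: M = 1.51×10⁻³
  option H: M = 1.45×10⁻³
Highest index: option W.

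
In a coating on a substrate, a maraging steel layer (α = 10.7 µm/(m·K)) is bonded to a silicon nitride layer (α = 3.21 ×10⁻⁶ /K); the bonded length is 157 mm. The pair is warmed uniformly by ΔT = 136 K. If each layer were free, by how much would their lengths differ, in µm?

160 µm

Δα = |10.7 − 3.21|×10⁻⁶/K = 7.49×10⁻⁶/K.
ΔL_mismatch = Δα·L·ΔT = 7.49×10⁻⁶ × 157.0 mm × 136.0 K = 160 µm.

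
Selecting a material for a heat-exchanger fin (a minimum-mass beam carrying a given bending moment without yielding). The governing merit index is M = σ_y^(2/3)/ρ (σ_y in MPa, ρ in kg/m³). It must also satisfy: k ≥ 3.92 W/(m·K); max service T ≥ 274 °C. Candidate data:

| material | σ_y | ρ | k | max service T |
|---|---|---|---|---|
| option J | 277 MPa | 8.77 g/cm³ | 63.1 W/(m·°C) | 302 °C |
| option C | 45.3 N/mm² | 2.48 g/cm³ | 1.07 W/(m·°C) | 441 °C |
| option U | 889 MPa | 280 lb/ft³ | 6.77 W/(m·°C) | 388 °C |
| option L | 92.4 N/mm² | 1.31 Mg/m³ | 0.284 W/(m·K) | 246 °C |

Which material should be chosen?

option U

Screen on constraints: k ≥ 3.92 W/(m·K); max service T ≥ 274 °C. Survivors: option J, option U.
After converting to SI:
  option J: σ_y = 277.0 MPa, ρ = 8770 kg/m³
  option U: σ_y = 889.0 MPa, ρ = 4485 kg/m³
  option U: M = 20.6×10⁻³
  option J: M = 4.85×10⁻³
The maximum is for option U.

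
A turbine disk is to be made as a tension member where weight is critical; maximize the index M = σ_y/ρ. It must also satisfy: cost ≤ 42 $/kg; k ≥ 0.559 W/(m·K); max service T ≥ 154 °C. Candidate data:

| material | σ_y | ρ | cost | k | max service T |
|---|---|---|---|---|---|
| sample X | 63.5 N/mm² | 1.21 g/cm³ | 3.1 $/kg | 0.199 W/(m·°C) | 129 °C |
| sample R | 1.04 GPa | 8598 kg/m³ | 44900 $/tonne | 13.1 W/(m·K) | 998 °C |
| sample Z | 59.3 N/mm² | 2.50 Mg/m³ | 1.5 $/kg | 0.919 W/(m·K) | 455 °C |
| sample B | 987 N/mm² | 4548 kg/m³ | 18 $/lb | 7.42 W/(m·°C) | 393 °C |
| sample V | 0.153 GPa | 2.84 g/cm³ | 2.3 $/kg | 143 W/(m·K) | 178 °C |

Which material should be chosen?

sample B

Screen on constraints: cost ≤ 42 $/kg; k ≥ 0.559 W/(m·K); max service T ≥ 154 °C. Survivors: sample Z, sample B, sample V.
Convert each candidate to consistent units, then evaluate M:
  sample Z: σ_y = 59.30 MPa, ρ = 2500 kg/m³
  sample B: σ_y = 987.0 MPa, ρ = 4548 kg/m³
  sample V: σ_y = 153.0 MPa, ρ = 2840 kg/m³
  sample B: M = 217 kN·m/kg
  sample V: M = 53.9 kN·m/kg
  sample Z: M = 23.7 kN·m/kg
Highest index: sample B.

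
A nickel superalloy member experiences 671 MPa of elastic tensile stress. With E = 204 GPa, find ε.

3.29×10⁻³

ε = σ/E = 671 / 204000 = 3.29×10⁻³.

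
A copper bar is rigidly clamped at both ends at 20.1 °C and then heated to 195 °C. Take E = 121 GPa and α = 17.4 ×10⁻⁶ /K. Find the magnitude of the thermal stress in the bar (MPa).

368 MPa

ΔT = 174.9 K. Constrained thermal stress σ = E·α·ΔT = 121.0×10³ MPa × 17.4×10⁻⁶ × 174.9 = 368 MPa (compressive).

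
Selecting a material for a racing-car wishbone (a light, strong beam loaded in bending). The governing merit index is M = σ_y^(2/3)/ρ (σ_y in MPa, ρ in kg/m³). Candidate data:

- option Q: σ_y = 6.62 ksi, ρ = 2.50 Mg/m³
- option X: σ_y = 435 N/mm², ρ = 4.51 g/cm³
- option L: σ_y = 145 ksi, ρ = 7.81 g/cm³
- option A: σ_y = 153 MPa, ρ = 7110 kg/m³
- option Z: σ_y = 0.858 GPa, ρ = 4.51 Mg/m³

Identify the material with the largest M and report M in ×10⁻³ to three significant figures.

Normalizing units and computing the index:
  option Q: σ_y = 45.64 MPa, ρ = 2500 kg/m³
  option X: σ_y = 435.0 MPa, ρ = 4510 kg/m³
  option L: σ_y = 999.7 MPa, ρ = 7810 kg/m³
  option A: σ_y = 153.0 MPa, ρ = 7110 kg/m³
  option Z: σ_y = 858.0 MPa, ρ = 4510 kg/m³
  option Z: M = 20.0×10⁻³
  option L: M = 12.8×10⁻³
  option X: M = 12.7×10⁻³
  option Q: M = 5.11×10⁻³
  option A: M = 4.02×10⁻³
The maximum is for option Z.

option Z, M = 20.0×10⁻³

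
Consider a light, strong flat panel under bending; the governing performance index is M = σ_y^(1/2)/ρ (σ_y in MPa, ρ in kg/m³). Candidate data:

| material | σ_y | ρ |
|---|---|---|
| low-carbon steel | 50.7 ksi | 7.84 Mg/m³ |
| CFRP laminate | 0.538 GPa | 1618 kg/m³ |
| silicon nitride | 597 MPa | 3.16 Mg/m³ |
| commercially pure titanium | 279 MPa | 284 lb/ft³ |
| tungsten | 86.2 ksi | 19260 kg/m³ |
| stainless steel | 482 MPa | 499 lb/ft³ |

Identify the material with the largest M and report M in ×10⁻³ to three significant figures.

Convert each candidate to consistent units, then evaluate M:
  low-carbon steel: σ_y = 349.6 MPa, ρ = 7840 kg/m³
  CFRP laminate: σ_y = 538.0 MPa, ρ = 1618 kg/m³
  silicon nitride: σ_y = 597.0 MPa, ρ = 3160 kg/m³
  commercially pure titanium: σ_y = 279.0 MPa, ρ = 4549 kg/m³
  tungsten: σ_y = 594.3 MPa, ρ = 19260 kg/m³
  stainless steel: σ_y = 482.0 MPa, ρ = 7993 kg/m³
  CFRP laminate: M = 14.3×10⁻³
  silicon nitride: M = 7.73×10⁻³
  commercially pure titanium: M = 3.67×10⁻³
  stainless steel: M = 2.75×10⁻³
  low-carbon steel: M = 2.38×10⁻³
  tungsten: M = 1.27×10⁻³
Highest index: CFRP laminate.

CFRP laminate, M = 14.3×10⁻³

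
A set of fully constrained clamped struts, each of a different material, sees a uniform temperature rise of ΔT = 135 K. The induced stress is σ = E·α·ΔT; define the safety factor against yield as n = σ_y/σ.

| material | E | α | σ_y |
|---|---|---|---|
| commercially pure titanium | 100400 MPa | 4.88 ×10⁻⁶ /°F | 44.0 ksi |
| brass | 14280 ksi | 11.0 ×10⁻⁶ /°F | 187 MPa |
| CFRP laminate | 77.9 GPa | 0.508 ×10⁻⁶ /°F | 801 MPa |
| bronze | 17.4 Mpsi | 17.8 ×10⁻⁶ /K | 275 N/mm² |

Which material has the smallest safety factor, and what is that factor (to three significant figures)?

Converting E to GPa, α to ×10⁻⁶/K, σ_y to MPa, then σ and n for each:
  commercially pure titanium: E = 100.4, α = 8.78, σ_y = 303.4 → σ = 119 MPa, n = 2.55
  brass: E = 98.46, α = 19.8, σ_y = 187.0 → σ = 263 MPa, n = 0.711
  CFRP laminate: E = 77.90, α = 0.914, σ_y = 801.0 → σ = 9.62 MPa, n = 83.3
  bronze: E = 120.0, α = 17.8, σ_y = 275.0 → σ = 288 MPa, n = 0.954
Smallest n: brass with n = 0.711.

brass, n = 0.711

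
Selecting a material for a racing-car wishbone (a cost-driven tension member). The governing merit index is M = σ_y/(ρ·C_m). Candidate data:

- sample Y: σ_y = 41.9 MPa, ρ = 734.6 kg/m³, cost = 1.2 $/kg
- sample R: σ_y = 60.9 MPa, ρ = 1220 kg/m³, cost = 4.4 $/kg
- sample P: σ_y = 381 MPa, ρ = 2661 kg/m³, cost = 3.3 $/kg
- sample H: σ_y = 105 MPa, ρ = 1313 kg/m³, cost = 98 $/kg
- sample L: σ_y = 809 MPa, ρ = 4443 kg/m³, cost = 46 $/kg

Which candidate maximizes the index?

sample Y

Computing M directly (units already consistent):
  sample Y: M = 47.5 kN·m per $
  sample P: M = 43.4 kN·m per $
  sample R: M = 11.3 kN·m per $
  sample L: M = 3.96 kN·m per $
  sample H: M = 0.816 kN·m per $
Highest index: sample Y.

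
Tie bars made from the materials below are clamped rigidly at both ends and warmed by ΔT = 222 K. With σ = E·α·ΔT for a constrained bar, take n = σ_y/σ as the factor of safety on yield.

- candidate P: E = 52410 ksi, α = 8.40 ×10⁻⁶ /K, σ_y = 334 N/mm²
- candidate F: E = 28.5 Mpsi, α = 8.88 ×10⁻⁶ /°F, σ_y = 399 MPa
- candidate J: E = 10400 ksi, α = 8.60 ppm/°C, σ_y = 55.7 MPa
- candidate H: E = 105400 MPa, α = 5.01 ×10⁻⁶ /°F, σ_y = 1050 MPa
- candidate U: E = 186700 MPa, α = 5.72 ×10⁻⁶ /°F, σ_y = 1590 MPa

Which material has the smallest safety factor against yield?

Converting E to GPa, α to ×10⁻⁶/K, σ_y to MPa, then σ and n for each:
  candidate P: E = 361.4, α = 8.40, σ_y = 334.0 → σ = 674 MPa, n = 0.496
  candidate F: E = 196.5, α = 16.0, σ_y = 399.0 → σ = 697 MPa, n = 0.572
  candidate J: E = 71.71, α = 8.60, σ_y = 55.70 → σ = 137 MPa, n = 0.407
  candidate H: E = 105.4, α = 9.02, σ_y = 1050 → σ = 211 MPa, n = 4.98
  candidate U: E = 186.7, α = 10.3, σ_y = 1590 → σ = 427 MPa, n = 3.73
Candidate J has the lowest safety factor, n = 0.407.

candidate J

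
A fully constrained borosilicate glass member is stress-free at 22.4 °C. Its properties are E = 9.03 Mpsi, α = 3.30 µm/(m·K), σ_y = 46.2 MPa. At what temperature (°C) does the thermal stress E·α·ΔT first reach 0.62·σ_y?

E = 9.03 Mpsi = 62.26 GPa.
E·α·ΔT = 28.64 MPa ⇒ ΔT = 28.64 / (62.26×10³ × 3.30×10⁻⁶) = 139.4 K.
T = 22.4 + 139.4 = 161.8 °C.

162 °C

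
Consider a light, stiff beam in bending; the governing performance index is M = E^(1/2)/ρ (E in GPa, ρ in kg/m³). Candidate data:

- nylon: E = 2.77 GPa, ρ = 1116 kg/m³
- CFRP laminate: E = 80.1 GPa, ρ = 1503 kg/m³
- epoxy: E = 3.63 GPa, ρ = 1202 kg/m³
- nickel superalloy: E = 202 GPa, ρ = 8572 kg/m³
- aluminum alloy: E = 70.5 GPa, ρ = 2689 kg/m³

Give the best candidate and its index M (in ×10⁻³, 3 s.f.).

CFRP laminate, M = 5.95×10⁻³

Computing M directly (units already consistent):
  CFRP laminate: M = 5.95×10⁻³
  aluminum alloy: M = 3.12×10⁻³
  nickel superalloy: M = 1.66×10⁻³
  epoxy: M = 1.59×10⁻³
  nylon: M = 1.49×10⁻³
The maximum is for CFRP laminate.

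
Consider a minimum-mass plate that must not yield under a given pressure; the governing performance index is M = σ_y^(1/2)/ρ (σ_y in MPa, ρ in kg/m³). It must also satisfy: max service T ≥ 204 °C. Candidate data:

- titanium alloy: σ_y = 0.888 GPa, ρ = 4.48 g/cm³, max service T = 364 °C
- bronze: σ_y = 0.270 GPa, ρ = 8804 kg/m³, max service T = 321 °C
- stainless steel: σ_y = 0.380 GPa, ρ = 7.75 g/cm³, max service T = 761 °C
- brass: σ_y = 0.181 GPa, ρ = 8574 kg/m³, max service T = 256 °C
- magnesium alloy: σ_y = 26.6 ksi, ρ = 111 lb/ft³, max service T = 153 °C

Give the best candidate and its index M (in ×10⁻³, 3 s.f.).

Screen on constraints: max service T ≥ 204 °C. Survivors: titanium alloy, bronze, stainless steel, brass.
Normalizing units and computing the index:
  titanium alloy: σ_y = 888.0 MPa, ρ = 4480 kg/m³
  bronze: σ_y = 270.0 MPa, ρ = 8804 kg/m³
  stainless steel: σ_y = 380.0 MPa, ρ = 7750 kg/m³
  brass: σ_y = 181.0 MPa, ρ = 8574 kg/m³
  titanium alloy: M = 6.65×10⁻³
  stainless steel: M = 2.52×10⁻³
  bronze: M = 1.87×10⁻³
  brass: M = 1.57×10⁻³
Highest index: titanium alloy.

titanium alloy, M = 6.65×10⁻³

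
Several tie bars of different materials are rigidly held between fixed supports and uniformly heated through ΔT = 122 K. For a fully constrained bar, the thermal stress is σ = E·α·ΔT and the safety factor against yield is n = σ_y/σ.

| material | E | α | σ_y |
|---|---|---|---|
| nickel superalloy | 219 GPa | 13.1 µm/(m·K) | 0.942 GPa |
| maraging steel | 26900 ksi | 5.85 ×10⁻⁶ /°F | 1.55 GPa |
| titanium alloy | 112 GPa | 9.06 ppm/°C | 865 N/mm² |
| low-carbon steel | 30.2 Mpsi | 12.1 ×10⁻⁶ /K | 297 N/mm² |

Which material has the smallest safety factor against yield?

Per material, after unit conversion:
  nickel superalloy: E = 219.0, α = 13.1, σ_y = 942.0 → σ = 350 MPa, n = 2.69
  maraging steel: E = 185.5, α = 10.5, σ_y = 1550 → σ = 238 MPa, n = 6.51
  titanium alloy: E = 112.0, α = 9.06, σ_y = 865.0 → σ = 124 MPa, n = 6.99
  low-carbon steel: E = 208.2, α = 12.1, σ_y = 297.0 → σ = 307 MPa, n = 0.966
Smallest n: low-carbon steel with n = 0.966.

low-carbon steel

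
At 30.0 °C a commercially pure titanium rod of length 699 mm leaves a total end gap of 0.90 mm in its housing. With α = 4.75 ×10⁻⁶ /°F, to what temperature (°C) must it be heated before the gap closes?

181 °C

α = 4.75×10⁻⁶/°F × 9/5 = 8.55×10⁻⁶/K.
α·L₀·ΔT = 0.9 mm ⇒ ΔT = 0.9 / (8.55×10⁻⁶ × 699.0) = 150.6 K.
T = 30.0 + 150.6 = 180.6 °C.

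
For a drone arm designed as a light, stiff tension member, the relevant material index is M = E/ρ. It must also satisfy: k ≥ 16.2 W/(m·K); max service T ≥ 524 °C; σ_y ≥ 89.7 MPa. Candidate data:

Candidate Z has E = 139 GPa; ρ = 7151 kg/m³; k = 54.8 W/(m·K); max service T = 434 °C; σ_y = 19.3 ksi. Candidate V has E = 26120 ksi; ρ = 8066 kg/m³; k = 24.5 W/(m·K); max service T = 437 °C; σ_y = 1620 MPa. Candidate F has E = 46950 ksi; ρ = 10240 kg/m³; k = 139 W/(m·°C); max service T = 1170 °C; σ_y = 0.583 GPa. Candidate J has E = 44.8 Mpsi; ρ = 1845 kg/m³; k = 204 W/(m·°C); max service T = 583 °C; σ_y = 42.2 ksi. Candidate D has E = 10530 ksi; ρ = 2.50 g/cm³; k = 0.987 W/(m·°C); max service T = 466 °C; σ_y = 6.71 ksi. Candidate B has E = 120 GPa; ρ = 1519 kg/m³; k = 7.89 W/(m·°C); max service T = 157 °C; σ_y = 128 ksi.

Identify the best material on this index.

candidate J

Screen on constraints: k ≥ 16.2 W/(m·K); max service T ≥ 524 °C; σ_y ≥ 89.7 MPa. Survivors: candidate F, candidate J.
After converting to SI:
  candidate F: E = 323.7 GPa, ρ = 10240 kg/m³
  candidate J: E = 308.9 GPa, ρ = 1845 kg/m³
  candidate J: M = 167 MN·m/kg
  candidate F: M = 31.6 MN·m/kg
Highest index: candidate J.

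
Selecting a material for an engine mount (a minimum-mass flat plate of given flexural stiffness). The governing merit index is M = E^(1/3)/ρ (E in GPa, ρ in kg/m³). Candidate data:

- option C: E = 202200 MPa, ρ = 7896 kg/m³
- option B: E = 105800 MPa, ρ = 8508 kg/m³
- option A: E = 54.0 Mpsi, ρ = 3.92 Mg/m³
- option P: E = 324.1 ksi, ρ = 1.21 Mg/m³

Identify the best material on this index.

In SI units:
  option C: E = 202.2 GPa, ρ = 7896 kg/m³
  option B: E = 105.8 GPa, ρ = 8508 kg/m³
  option A: E = 372.3 GPa, ρ = 3920 kg/m³
  option P: E = 2.235 GPa, ρ = 1210 kg/m³
  option A: M = 1.84×10⁻³
  option P: M = 1.08×10⁻³
  option C: M = 0.743×10⁻³
  option B: M = 0.556×10⁻³
Option A ranks first.

option A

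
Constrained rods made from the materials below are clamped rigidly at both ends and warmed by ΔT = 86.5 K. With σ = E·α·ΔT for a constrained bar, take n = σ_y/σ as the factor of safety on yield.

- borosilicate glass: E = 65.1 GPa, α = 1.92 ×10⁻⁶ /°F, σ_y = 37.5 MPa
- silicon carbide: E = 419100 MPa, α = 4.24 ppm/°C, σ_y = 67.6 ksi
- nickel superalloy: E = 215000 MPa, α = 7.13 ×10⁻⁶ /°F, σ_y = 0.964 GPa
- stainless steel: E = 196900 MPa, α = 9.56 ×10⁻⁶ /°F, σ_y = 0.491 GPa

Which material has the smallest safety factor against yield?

stainless steel

Converting E to GPa, α to ×10⁻⁶/K, σ_y to MPa, then σ and n for each:
  borosilicate glass: E = 65.10, α = 3.46, σ_y = 37.50 → σ = 19.5 MPa, n = 1.93
  silicon carbide: E = 419.1, α = 4.24, σ_y = 466.1 → σ = 154 MPa, n = 3.03
  nickel superalloy: E = 215.0, α = 12.8, σ_y = 964.0 → σ = 239 MPa, n = 4.04
  stainless steel: E = 196.9, α = 17.2, σ_y = 491.0 → σ = 293 MPa, n = 1.68
Stainless steel has the lowest safety factor, n = 1.68.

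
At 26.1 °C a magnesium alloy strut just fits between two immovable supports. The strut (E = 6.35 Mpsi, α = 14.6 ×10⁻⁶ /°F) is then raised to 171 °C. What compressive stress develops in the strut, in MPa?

167 MPa

E = 6.35 Mpsi = 43.78 GPa.
α = 14.6×10⁻⁶/°F × 9/5 = 26.3×10⁻⁶/K.
ΔT = 144.9 K. Constrained thermal stress σ = E·α·ΔT = 43.78×10³ MPa × 26.3×10⁻⁶ × 144.9 = 167 MPa (compressive).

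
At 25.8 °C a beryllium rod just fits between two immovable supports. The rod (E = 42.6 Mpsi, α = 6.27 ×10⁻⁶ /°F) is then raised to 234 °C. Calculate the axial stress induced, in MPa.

690 MPa

E = 42.6 Mpsi = 293.7 GPa.
α = 6.27×10⁻⁶/°F × 9/5 = 11.3×10⁻⁶/K.
ΔT = 208.2 K. Constrained thermal stress σ = E·α·ΔT = 293.7×10³ MPa × 11.3×10⁻⁶ × 208.2 = 690 MPa (compressive).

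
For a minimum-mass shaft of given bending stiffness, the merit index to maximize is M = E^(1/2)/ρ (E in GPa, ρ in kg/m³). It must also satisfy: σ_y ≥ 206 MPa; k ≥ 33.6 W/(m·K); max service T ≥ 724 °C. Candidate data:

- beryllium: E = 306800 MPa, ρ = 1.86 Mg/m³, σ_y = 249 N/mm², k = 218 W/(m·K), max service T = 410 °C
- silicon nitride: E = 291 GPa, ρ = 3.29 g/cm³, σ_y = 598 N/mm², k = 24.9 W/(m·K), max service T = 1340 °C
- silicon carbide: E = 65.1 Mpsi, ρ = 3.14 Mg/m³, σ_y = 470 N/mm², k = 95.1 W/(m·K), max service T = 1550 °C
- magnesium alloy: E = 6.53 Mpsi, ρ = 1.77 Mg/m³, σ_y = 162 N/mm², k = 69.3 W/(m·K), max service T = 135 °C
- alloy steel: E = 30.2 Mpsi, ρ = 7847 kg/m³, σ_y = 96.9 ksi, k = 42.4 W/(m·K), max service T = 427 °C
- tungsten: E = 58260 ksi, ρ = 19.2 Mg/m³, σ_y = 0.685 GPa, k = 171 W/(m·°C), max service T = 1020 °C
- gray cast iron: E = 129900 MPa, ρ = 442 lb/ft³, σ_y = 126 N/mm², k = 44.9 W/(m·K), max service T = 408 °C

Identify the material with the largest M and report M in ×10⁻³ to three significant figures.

silicon carbide, M = 6.75×10⁻³

Screen on constraints: σ_y ≥ 206 MPa; k ≥ 33.6 W/(m·K); max service T ≥ 724 °C. Survivors: silicon carbide, tungsten.
In SI units:
  silicon carbide: E = 448.8 GPa, ρ = 3140 kg/m³
  tungsten: E = 401.7 GPa, ρ = 19200 kg/m³
  silicon carbide: M = 6.75×10⁻³
  tungsten: M = 1.04×10⁻³
The maximum is for silicon carbide.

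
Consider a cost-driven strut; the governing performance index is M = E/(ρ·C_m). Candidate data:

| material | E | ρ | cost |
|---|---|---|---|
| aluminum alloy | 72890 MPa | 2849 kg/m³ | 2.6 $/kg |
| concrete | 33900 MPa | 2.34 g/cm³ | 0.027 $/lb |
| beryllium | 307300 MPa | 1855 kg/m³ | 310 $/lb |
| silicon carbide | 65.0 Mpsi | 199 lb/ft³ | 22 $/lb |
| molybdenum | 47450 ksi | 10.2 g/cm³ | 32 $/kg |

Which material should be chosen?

concrete

Convert each candidate to consistent units, then evaluate M:
  aluminum alloy: E = 72.89 GPa, ρ = 2849 kg/m³, cost = 2.600 $/kg
  concrete: E = 33.90 GPa, ρ = 2340 kg/m³, cost = 0.05952 $/kg
  beryllium: E = 307.3 GPa, ρ = 1855 kg/m³, cost = 683.4 $/kg
  silicon carbide: E = 448.2 GPa, ρ = 3188 kg/m³, cost = 48.50 $/kg
  molybdenum: E = 327.2 GPa, ρ = 10200 kg/m³, cost = 32.00 $/kg
  concrete: M = 243 MN·m per $
  aluminum alloy: M = 9.84 MN·m per $
  silicon carbide: M = 2.90 MN·m per $
  molybdenum: M = 1.00 MN·m per $
  beryllium: M = 0.242 MN·m per $
Highest index: concrete.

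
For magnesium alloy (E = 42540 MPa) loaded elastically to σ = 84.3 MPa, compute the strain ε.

E = 42540 MPa = 42.54 GPa = 42540 MPa.
ε = σ/E = 84.3 / 42540 = 1.98×10⁻³.

1.98×10⁻³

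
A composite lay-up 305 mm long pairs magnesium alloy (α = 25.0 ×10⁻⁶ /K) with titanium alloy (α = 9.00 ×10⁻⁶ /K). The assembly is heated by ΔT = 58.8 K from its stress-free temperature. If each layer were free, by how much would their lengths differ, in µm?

287 µm

Δα = |25.0 − 9.00|×10⁻⁶/K = 16.0×10⁻⁶/K.
ΔL_mismatch = Δα·L·ΔT = 16.0×10⁻⁶ × 305.0 mm × 58.8 K = 287 µm.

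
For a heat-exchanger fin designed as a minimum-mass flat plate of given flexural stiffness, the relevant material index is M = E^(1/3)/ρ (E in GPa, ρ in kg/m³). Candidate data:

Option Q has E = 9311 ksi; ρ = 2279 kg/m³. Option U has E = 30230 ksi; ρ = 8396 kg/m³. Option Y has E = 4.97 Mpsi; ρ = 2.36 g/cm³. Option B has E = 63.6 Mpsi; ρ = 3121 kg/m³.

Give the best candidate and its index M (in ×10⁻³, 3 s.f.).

option B, M = 2.43×10⁻³

Convert each candidate to consistent units, then evaluate M:
  option Q: E = 64.20 GPa, ρ = 2279 kg/m³
  option U: E = 208.4 GPa, ρ = 8396 kg/m³
  option Y: E = 34.27 GPa, ρ = 2360 kg/m³
  option B: E = 438.5 GPa, ρ = 3121 kg/m³
  option B: M = 2.43×10⁻³
  option Q: M = 1.76×10⁻³
  option Y: M = 1.38×10⁻³
  option U: M = 0.706×10⁻³
Option B has the largest M.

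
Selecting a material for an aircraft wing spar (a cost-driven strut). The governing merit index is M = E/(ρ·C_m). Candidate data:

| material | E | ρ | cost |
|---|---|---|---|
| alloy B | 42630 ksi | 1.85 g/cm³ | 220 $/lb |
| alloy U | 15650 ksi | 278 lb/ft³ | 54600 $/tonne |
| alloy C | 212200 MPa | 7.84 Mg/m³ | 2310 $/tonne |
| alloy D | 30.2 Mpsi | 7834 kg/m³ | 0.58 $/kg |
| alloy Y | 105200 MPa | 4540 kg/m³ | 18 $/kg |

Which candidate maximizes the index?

In SI units:
  alloy B: E = 293.9 GPa, ρ = 1850 kg/m³, cost = 485.0 $/kg
  alloy U: E = 107.9 GPa, ρ = 4453 kg/m³, cost = 54.60 $/kg
  alloy C: E = 212.2 GPa, ρ = 7840 kg/m³, cost = 2.310 $/kg
  alloy D: E = 208.2 GPa, ρ = 7834 kg/m³, cost = 0.5800 $/kg
  alloy Y: E = 105.2 GPa, ρ = 4540 kg/m³, cost = 18.00 $/kg
  alloy D: M = 45.8 MN·m per $
  alloy C: M = 11.7 MN·m per $
  alloy Y: M = 1.29 MN·m per $
  alloy U: M = 0.444 MN·m per $
  alloy B: M = 0.328 MN·m per $
The maximum is for alloy D.

alloy D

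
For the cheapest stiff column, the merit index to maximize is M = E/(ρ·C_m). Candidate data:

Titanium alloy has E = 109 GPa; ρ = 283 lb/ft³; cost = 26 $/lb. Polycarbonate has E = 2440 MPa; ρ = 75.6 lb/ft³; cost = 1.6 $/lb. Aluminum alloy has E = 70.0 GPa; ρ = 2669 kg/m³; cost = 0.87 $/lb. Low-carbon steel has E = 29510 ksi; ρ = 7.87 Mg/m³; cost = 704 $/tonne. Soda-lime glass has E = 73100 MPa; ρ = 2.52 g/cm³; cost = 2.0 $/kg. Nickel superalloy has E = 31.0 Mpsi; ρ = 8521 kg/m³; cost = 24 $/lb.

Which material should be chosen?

Normalizing units and computing the index:
  titanium alloy: E = 109.0 GPa, ρ = 4533 kg/m³, cost = 57.32 $/kg
  polycarbonate: E = 2.440 GPa, ρ = 1211 kg/m³, cost = 3.527 $/kg
  aluminum alloy: E = 70.00 GPa, ρ = 2669 kg/m³, cost = 1.918 $/kg
  low-carbon steel: E = 203.5 GPa, ρ = 7870 kg/m³, cost = 0.7040 $/kg
  soda-lime glass: E = 73.10 GPa, ρ = 2520 kg/m³, cost = 2.000 $/kg
  nickel superalloy: E = 213.7 GPa, ρ = 8521 kg/m³, cost = 52.91 $/kg
  low-carbon steel: M = 36.7 MN·m per $
  soda-lime glass: M = 14.5 MN·m per $
  aluminum alloy: M = 13.7 MN·m per $
  polycarbonate: M = 0.571 MN·m per $
  nickel superalloy: M = 0.474 MN·m per $
  titanium alloy: M = 0.419 MN·m per $
The maximum is for low-carbon steel.

low-carbon steel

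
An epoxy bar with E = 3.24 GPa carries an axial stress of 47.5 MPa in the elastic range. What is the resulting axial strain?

0.0147

ε = σ/E = 47.5 / 3240 = 0.0147.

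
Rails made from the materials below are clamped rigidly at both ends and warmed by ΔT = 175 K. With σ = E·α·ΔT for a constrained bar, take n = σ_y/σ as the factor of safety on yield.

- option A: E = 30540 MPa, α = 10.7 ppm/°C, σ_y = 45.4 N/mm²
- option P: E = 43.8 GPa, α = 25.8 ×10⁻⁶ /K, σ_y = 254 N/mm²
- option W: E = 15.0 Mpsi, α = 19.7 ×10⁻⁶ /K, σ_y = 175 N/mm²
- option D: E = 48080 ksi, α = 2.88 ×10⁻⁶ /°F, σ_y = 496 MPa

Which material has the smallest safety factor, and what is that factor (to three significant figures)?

option W, n = 0.491

Converting E to GPa, α to ×10⁻⁶/K, σ_y to MPa, then σ and n for each:
  option A: E = 30.54, α = 10.7, σ_y = 45.40 → σ = 57.2 MPa, n = 0.794
  option P: E = 43.80, α = 25.8, σ_y = 254.0 → σ = 198 MPa, n = 1.28
  option W: E = 103.4, α = 19.7, σ_y = 175.0 → σ = 357 MPa, n = 0.491
  option D: E = 331.5, α = 5.18, σ_y = 496.0 → σ = 301 MPa, n = 1.65
The minimum is option W at n = 0.491.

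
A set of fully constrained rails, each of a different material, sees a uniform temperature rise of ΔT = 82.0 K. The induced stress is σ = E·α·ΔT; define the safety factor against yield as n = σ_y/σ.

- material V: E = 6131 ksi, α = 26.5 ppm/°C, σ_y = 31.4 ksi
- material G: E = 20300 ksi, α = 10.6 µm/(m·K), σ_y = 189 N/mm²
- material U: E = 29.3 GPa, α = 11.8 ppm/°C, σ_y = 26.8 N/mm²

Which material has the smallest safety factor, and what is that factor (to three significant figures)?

material U, n = 0.945

With everything in SI (GPa, ×10⁻⁶/K, MPa):
  material V: E = 42.27, α = 26.5, σ_y = 216.5 → σ = 91.9 MPa, n = 2.36
  material G: E = 140.0, α = 10.6, σ_y = 189.0 → σ = 122 MPa, n = 1.55
  material U: E = 29.30, α = 11.8, σ_y = 26.80 → σ = 28.4 MPa, n = 0.945
The minimum is material U at n = 0.945.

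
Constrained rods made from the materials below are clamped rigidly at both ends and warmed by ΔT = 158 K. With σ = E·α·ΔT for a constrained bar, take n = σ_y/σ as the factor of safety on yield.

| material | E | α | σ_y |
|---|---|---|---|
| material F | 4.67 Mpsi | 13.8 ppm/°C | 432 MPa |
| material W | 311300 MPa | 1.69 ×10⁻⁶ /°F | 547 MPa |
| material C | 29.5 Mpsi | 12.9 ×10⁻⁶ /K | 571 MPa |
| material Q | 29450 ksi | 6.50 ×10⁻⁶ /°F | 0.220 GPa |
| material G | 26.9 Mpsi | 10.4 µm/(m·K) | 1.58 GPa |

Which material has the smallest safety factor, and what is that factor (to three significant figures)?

Converting E to GPa, α to ×10⁻⁶/K, σ_y to MPa, then σ and n for each:
  material F: E = 32.20, α = 13.8, σ_y = 432.0 → σ = 70.2 MPa, n = 6.15
  material W: E = 311.3, α = 3.04, σ_y = 547.0 → σ = 150 MPa, n = 3.66
  material C: E = 203.4, α = 12.9, σ_y = 571.0 → σ = 415 MPa, n = 1.38
  material Q: E = 203.1, α = 11.7, σ_y = 220.0 → σ = 375 MPa, n = 0.586
  material G: E = 185.5, α = 10.4, σ_y = 1580 → σ = 305 MPa, n = 5.18
Material Q has the lowest safety factor, n = 0.586.

material Q, n = 0.586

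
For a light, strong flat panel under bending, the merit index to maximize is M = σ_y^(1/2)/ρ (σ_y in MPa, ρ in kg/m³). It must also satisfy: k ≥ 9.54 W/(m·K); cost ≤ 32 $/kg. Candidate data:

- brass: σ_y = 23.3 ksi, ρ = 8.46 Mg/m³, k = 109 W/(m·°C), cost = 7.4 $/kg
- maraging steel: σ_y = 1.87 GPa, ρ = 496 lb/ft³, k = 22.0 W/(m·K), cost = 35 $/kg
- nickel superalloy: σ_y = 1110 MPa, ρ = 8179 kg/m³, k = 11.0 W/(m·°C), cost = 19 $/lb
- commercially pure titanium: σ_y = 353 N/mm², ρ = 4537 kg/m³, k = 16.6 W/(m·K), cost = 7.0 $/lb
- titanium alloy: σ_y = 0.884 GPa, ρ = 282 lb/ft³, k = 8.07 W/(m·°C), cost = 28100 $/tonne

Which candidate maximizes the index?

Screen on constraints: k ≥ 9.54 W/(m·K); cost ≤ 32 $/kg. Survivors: brass, commercially pure titanium.
In SI units:
  brass: σ_y = 160.6 MPa, ρ = 8460 kg/m³
  commercially pure titanium: σ_y = 353.0 MPa, ρ = 4537 kg/m³
  commercially pure titanium: M = 4.14×10⁻³
  brass: M = 1.50×10⁻³
Highest index: commercially pure titanium.

commercially pure titanium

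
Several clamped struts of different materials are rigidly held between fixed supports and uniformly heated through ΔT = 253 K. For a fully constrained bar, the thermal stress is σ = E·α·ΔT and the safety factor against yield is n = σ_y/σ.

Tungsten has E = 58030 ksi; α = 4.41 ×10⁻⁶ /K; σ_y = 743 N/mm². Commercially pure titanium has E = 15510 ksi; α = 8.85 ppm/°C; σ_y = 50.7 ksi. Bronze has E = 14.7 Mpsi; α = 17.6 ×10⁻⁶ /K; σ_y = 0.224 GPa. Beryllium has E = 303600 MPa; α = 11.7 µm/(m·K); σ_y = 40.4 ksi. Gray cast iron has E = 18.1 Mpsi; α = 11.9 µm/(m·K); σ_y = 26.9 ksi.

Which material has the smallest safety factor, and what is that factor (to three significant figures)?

beryllium, n = 0.310

Converting E to GPa, α to ×10⁻⁶/K, σ_y to MPa, then σ and n for each:
  tungsten: E = 400.1, α = 4.41, σ_y = 743.0 → σ = 446 MPa, n = 1.66
  commercially pure titanium: E = 106.9, α = 8.85, σ_y = 349.6 → σ = 239 MPa, n = 1.46
  bronze: E = 101.4, α = 17.6, σ_y = 224.0 → σ = 451 MPa, n = 0.496
  beryllium: E = 303.6, α = 11.7, σ_y = 278.5 → σ = 899 MPa, n = 0.310
  gray cast iron: E = 124.8, α = 11.9, σ_y = 185.5 → σ = 376 MPa, n = 0.494
Smallest n: beryllium with n = 0.310.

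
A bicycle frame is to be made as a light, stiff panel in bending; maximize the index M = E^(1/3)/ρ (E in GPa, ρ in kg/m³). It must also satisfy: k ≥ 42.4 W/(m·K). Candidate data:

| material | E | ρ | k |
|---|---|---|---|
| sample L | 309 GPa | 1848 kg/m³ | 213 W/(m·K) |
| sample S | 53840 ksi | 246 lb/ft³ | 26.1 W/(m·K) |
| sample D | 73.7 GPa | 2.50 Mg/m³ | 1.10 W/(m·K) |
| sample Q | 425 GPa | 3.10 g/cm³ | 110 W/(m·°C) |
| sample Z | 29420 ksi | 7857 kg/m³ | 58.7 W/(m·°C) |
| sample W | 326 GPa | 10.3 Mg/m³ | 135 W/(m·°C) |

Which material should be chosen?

sample L

Screen on constraints: k ≥ 42.4 W/(m·K). Survivors: sample L, sample Q, sample Z, sample W.
Normalizing units and computing the index:
  sample L: E = 309.0 GPa, ρ = 1848 kg/m³
  sample Q: E = 425.0 GPa, ρ = 3100 kg/m³
  sample Z: E = 202.8 GPa, ρ = 7857 kg/m³
  sample W: E = 326.0 GPa, ρ = 10300 kg/m³
  sample L: M = 3.66×10⁻³
  sample Q: M = 2.43×10⁻³
  sample Z: M = 0.748×10⁻³
  sample W: M = 0.668×10⁻³
Highest index: sample L.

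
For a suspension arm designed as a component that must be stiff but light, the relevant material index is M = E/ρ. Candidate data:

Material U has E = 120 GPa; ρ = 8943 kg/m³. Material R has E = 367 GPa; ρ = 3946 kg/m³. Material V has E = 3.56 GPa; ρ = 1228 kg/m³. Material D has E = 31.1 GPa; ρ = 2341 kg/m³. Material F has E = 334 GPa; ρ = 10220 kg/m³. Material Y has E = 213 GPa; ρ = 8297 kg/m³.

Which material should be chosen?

material R

Per-candidate index values:
  material R: M = 93.0 MN·m/kg
  material F: M = 32.7 MN·m/kg
  material Y: M = 25.7 MN·m/kg
  material U: M = 13.4 MN·m/kg
  material D: M = 13.3 MN·m/kg
  material V: M = 2.90 MN·m/kg
Highest index: material R.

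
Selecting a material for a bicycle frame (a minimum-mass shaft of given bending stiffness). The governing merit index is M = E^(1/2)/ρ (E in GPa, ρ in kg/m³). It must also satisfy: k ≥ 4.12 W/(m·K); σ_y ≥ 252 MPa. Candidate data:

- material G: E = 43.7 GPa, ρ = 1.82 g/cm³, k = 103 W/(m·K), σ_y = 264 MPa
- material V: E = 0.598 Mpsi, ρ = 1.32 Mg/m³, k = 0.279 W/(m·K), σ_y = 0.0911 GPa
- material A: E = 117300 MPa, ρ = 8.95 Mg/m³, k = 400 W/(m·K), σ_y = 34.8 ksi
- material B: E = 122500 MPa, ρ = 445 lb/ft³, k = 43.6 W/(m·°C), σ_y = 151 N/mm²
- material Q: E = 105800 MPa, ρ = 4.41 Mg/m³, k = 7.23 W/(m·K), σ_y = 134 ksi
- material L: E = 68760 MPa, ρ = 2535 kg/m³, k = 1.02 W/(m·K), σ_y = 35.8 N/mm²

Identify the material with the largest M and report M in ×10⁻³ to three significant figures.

Screen on constraints: k ≥ 4.12 W/(m·K); σ_y ≥ 252 MPa. Survivors: material G, material Q.
In SI units:
  material G: E = 43.70 GPa, ρ = 1820 kg/m³
  material Q: E = 105.8 GPa, ρ = 4410 kg/m³
  material G: M = 3.63×10⁻³
  material Q: M = 2.33×10⁻³
Material G ranks first.

material G, M = 3.63×10⁻³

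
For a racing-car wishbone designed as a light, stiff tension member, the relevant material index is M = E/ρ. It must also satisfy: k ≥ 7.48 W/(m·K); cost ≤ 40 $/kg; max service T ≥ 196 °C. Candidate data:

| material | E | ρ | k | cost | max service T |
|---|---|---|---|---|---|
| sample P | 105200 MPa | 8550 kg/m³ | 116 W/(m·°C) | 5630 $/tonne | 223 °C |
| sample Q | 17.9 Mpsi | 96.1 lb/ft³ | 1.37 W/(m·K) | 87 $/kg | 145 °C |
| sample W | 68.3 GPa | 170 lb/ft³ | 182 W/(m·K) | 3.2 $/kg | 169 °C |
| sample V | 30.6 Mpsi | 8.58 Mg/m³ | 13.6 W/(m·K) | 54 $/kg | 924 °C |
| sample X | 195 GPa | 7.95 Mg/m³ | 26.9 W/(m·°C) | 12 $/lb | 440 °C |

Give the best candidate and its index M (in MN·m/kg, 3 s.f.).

sample X, M = 24.5 MN·m/kg

Screen on constraints: k ≥ 7.48 W/(m·K); cost ≤ 40 $/kg; max service T ≥ 196 °C. Survivors: sample P, sample X.
Convert each candidate to consistent units, then evaluate M:
  sample P: E = 105.2 GPa, ρ = 8550 kg/m³
  sample X: E = 195.0 GPa, ρ = 7950 kg/m³
  sample X: M = 24.5 MN·m/kg
  sample P: M = 12.3 MN·m/kg
Highest index: sample X.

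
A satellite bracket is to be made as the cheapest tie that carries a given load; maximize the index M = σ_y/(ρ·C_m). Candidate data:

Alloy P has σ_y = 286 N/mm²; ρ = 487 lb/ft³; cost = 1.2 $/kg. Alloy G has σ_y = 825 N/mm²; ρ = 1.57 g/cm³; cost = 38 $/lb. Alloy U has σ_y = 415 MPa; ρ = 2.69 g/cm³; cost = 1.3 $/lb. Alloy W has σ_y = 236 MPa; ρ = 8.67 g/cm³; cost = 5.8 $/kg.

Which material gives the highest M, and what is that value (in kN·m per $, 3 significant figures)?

alloy U, M = 53.8 kN·m per $

Normalizing units and computing the index:
  alloy P: σ_y = 286.0 MPa, ρ = 7801 kg/m³, cost = 1.200 $/kg
  alloy G: σ_y = 825.0 MPa, ρ = 1570 kg/m³, cost = 83.77 $/kg
  alloy U: σ_y = 415.0 MPa, ρ = 2690 kg/m³, cost = 2.866 $/kg
  alloy W: σ_y = 236.0 MPa, ρ = 8670 kg/m³, cost = 5.800 $/kg
  alloy U: M = 53.8 kN·m per $
  alloy P: M = 30.6 kN·m per $
  alloy G: M = 6.27 kN·m per $
  alloy W: M = 4.69 kN·m per $
Alloy U has the largest M.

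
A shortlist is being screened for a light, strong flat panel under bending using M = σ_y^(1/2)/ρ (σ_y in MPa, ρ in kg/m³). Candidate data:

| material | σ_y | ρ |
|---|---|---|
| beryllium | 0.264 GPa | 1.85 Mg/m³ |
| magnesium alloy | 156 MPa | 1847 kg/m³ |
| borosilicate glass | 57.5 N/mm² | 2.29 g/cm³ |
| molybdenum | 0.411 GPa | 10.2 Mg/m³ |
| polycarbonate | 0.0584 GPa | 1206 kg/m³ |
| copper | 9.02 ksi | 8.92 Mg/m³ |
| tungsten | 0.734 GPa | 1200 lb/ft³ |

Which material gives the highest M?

beryllium

Putting every candidate on a common basis:
  beryllium: σ_y = 264.0 MPa, ρ = 1850 kg/m³
  magnesium alloy: σ_y = 156.0 MPa, ρ = 1847 kg/m³
  borosilicate glass: σ_y = 57.50 MPa, ρ = 2290 kg/m³
  molybdenum: σ_y = 411.0 MPa, ρ = 10200 kg/m³
  polycarbonate: σ_y = 58.40 MPa, ρ = 1206 kg/m³
  copper: σ_y = 62.19 MPa, ρ = 8920 kg/m³
  tungsten: σ_y = 734.0 MPa, ρ = 19220 kg/m³
  beryllium: M = 8.78×10⁻³
  magnesium alloy: M = 6.76×10⁻³
  polycarbonate: M = 6.34×10⁻³
  borosilicate glass: M = 3.31×10⁻³
  molybdenum: M = 1.99×10⁻³
  tungsten: M = 1.41×10⁻³
  copper: M = 0.884×10⁻³
Beryllium ranks first.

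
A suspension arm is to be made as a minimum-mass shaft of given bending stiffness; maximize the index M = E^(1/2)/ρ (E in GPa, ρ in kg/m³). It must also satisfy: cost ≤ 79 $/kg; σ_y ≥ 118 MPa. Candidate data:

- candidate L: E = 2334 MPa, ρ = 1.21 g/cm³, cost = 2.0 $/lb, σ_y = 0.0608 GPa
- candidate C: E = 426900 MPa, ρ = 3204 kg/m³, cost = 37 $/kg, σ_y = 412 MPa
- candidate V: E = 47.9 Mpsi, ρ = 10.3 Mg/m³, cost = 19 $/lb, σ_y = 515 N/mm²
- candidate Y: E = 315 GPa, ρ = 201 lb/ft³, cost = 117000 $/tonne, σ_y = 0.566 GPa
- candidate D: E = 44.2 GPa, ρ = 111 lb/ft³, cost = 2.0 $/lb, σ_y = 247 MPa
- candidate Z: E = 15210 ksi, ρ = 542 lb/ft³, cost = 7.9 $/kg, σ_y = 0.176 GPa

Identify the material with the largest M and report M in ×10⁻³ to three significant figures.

candidate C, M = 6.45×10⁻³

Screen on constraints: cost ≤ 79 $/kg; σ_y ≥ 118 MPa. Survivors: candidate C, candidate V, candidate D, candidate Z.
In SI units:
  candidate C: E = 426.9 GPa, ρ = 3204 kg/m³
  candidate V: E = 330.3 GPa, ρ = 10300 kg/m³
  candidate D: E = 44.20 GPa, ρ = 1778 kg/m³
  candidate Z: E = 104.9 GPa, ρ = 8682 kg/m³
  candidate C: M = 6.45×10⁻³
  candidate D: M = 3.74×10⁻³
  candidate V: M = 1.76×10⁻³
  candidate Z: M = 1.18×10⁻³
Candidate C ranks first.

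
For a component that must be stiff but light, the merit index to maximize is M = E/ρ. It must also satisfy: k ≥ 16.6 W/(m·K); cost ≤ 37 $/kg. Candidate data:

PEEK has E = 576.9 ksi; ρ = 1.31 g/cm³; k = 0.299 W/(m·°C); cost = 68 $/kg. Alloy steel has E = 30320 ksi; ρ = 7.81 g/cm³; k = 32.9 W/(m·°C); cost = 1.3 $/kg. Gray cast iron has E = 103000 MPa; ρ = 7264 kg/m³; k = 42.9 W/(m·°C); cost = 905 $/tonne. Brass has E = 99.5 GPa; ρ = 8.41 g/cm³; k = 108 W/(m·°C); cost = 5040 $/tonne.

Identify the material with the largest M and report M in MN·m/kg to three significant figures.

Screen on constraints: k ≥ 16.6 W/(m·K); cost ≤ 37 $/kg. Survivors: alloy steel, gray cast iron, brass.
Convert each candidate to consistent units, then evaluate M:
  alloy steel: E = 209.0 GPa, ρ = 7810 kg/m³
  gray cast iron: E = 103.0 GPa, ρ = 7264 kg/m³
  brass: E = 99.50 GPa, ρ = 8410 kg/m³
  alloy steel: M = 26.8 MN·m/kg
  gray cast iron: M = 14.2 MN·m/kg
  brass: M = 11.8 MN·m/kg
The maximum is for alloy steel.

alloy steel, M = 26.8 MN·m/kg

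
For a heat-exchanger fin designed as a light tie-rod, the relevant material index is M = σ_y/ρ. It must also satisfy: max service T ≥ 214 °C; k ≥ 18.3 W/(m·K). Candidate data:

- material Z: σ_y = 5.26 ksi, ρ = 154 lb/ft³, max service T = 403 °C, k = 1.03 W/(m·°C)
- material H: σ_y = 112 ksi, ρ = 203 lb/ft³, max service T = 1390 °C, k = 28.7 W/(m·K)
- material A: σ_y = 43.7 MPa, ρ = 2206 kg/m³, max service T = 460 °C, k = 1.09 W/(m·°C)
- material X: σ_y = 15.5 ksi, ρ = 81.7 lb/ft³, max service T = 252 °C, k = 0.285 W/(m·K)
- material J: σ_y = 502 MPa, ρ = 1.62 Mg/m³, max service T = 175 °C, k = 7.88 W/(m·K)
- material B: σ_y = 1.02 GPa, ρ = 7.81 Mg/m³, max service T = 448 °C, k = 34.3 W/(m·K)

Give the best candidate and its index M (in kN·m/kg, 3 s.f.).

material H, M = 237 kN·m/kg

Screen on constraints: max service T ≥ 214 °C; k ≥ 18.3 W/(m·K). Survivors: material H, material B.
Normalizing units and computing the index:
  material H: σ_y = 772.2 MPa, ρ = 3252 kg/m³
  material B: σ_y = 1020 MPa, ρ = 7810 kg/m³
  material H: M = 237 kN·m/kg
  material B: M = 131 kN·m/kg
Material H ranks first.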